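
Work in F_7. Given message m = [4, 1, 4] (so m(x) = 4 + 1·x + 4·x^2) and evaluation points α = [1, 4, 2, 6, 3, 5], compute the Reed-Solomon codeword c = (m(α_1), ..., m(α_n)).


c = [2, 2, 1, 0, 1, 4]

Message polynomial: m(x) = 4 + 1·x + 4·x^2 (mod 7).
For each evaluation point α_i, compute m(α_i) mod 7:
  α_1 = 1: Horner steps 4 → 5 → 2, so m(1) = 2.
  α_2 = 4: Horner steps 4 → 3 → 2, so m(4) = 2.
  α_3 = 2: Horner steps 4 → 2 → 1, so m(2) = 1.
  α_4 = 6: Horner steps 4 → 4 → 0, so m(6) = 0.
  α_5 = 3: Horner steps 4 → 6 → 1, so m(3) = 1.
  α_6 = 5: Horner steps 4 → 0 → 4, so m(5) = 4.
Codeword c = [2, 2, 1, 0, 1, 4] ∈ F_7^6.


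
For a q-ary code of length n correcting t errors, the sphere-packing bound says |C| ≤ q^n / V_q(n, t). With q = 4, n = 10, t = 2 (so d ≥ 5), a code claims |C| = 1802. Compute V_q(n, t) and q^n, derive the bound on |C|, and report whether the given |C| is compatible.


V_q(n, t) = 436, q^n = 1048576, Hamming bound = 2404, |C| = 1802 ≤ bound (satisfied).

Step 1: Compute V_q(n, t) = Σ_{j=0}^2 C(n, j) (q−1)^j.
  j = 0: C(10,0)·(3)^0 = 1·1 = 1.
  j = 1: C(10,1)·(3)^1 = 10·3 = 30.
  j = 2: C(10,2)·(3)^2 = 45·9 = 405.
  V_q(n, t) = 1 + 30 + 405 = 436.
Step 2: q^n = 4^10 = 1048576.
Step 3: Hamming bound ⌊q^n / V_q(n,t)⌋ = ⌊1048576/436⌋ = 2404.
Step 4: Compare |C| = 1802 to 2404: satisfied.
The claimed |C| lies below the Hamming bound.


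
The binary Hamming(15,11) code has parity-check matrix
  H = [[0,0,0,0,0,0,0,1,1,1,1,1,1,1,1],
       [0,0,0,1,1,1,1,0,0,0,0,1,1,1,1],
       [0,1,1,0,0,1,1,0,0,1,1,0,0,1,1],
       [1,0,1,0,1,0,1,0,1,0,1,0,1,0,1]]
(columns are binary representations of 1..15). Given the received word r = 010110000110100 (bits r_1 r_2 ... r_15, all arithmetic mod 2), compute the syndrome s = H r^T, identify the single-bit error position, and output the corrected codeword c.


s = (1, 1, 1, 1)^T, error position = 15, corrected codeword c = 010110000110101

Compute s = H r^T mod 2 one row at a time:
  s_1 = 0 + 0 + 1 + 1 + 0 + 1 + 0 + 0 = 3 ≡ 1 (mod 2).
  s_2 = 1 + 1 + 0 + 0 + 0 + 1 + 0 + 0 = 3 ≡ 1 (mod 2).
  s_3 = 1 + 0 + 0 + 0 + 1 + 1 + 0 + 0 = 3 ≡ 1 (mod 2).
  s_4 = 0 + 0 + 1 + 0 + 0 + 1 + 1 + 0 = 3 ≡ 1 (mod 2).
s = (1, 1, 1, 1)^T — this equals column 15 of H (binary 1111), so error is at position 15.
Correct: flip bit 15 of r = 010110000110100 to get c = 010110000110101.


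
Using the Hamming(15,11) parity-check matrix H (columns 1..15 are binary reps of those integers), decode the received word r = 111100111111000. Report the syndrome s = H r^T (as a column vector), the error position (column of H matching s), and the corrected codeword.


s = (1, 1, 1, 1)^T, error position = 15, corrected codeword c = 111100111111001

Compute s = H r^T mod 2 one row at a time:
  s_1 = 1 + 1 + 1 + 1 + 1 + 0 + 0 + 0 = 5 ≡ 1 (mod 2).
  s_2 = 1 + 0 + 0 + 1 + 1 + 0 + 0 + 0 = 3 ≡ 1 (mod 2).
  s_3 = 1 + 1 + 0 + 1 + 1 + 1 + 0 + 0 = 5 ≡ 1 (mod 2).
  s_4 = 1 + 1 + 0 + 1 + 1 + 1 + 0 + 0 = 5 ≡ 1 (mod 2).
s = (1, 1, 1, 1)^T — this equals column 15 of H (binary 1111), so error is at position 15.
Correct: flip bit 15 of r = 111100111111000 to get c = 111100111111001.


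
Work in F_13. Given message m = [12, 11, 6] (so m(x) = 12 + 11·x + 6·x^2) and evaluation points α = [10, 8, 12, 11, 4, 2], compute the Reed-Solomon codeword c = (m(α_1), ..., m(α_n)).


c = [7, 3, 7, 1, 9, 6]

Message polynomial: m(x) = 12 + 11·x + 6·x^2 (mod 13).
For each evaluation point α_i, compute m(α_i) mod 13:
  α_1 = 10: Horner steps 6 → 6 → 7, so m(10) = 7.
  α_2 = 8: Horner steps 6 → 7 → 3, so m(8) = 3.
  α_3 = 12: Horner steps 6 → 5 → 7, so m(12) = 7.
  α_4 = 11: Horner steps 6 → 12 → 1, so m(11) = 1.
  α_5 = 4: Horner steps 6 → 9 → 9, so m(4) = 9.
  α_6 = 2: Horner steps 6 → 10 → 6, so m(2) = 6.
Codeword c = [7, 3, 7, 1, 9, 6] ∈ F_13^6.


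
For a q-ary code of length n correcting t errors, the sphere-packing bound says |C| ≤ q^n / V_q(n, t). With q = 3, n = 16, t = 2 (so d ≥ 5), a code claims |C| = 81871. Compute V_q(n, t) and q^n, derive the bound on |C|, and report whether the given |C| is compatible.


V_q(n, t) = 513, q^n = 43046721, Hamming bound = 83911, |C| = 81871 ≤ bound (satisfied).

Step 1: Compute V_q(n, t) = Σ_{j=0}^2 C(n, j) (q−1)^j.
  j = 0: C(16,0)·(2)^0 = 1·1 = 1.
  j = 1: C(16,1)·(2)^1 = 16·2 = 32.
  j = 2: C(16,2)·(2)^2 = 120·4 = 480.
  V_q(n, t) = 1 + 32 + 480 = 513.
Step 2: q^n = 3^16 = 43046721.
Step 3: Hamming bound ⌊q^n / V_q(n,t)⌋ = ⌊43046721/513⌋ = 83911.
Step 4: Compare |C| = 81871 to 83911: satisfied.
The claimed |C| lies below the Hamming bound.


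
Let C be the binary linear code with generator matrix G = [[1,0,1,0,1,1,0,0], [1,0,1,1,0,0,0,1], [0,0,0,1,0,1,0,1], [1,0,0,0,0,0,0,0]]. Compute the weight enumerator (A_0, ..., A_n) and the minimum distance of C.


Weight distribution: A_0 = 1, A_1 = 2, A_2 = 2, A_3 = 4, A_4 = 5, A_5 = 2. Minimum distance d = 1.

Enumerate all 2^4 = 16 messages m ∈ F_2^4.
For each, compute codeword c = mG in F_2^8, then tally its weight.
  m = 0000 → c = 00000000, weight = 0.
  m = 1000 → c = 10101100, weight = 4.
  m = 0100 → c = 10110001, weight = 4.
  m = 1100 → c = 00011101, weight = 4.
  m = 0010 → c = 00010101, weight = 3.
  m = 1010 → c = 10111001, weight = 5.
  m = 0110 → c = 10100100, weight = 3.
  m = 1110 → c = 00001000, weight = 1.
  m = 0001 → c = 10000000, weight = 1.
  m = 1001 → c = 00101100, weight = 3.
  m = 0101 → c = 00110001, weight = 3.
  m = 1101 → c = 10011101, weight = 5.
  m = 0011 → c = 10010101, weight = 4.
  m = 1011 → c = 00111001, weight = 4.
  m = 0111 → c = 00100100, weight = 2.
  m = 1111 → c = 10001000, weight = 2.
Tally weights:
  weight 0: 1 codewords.
  weight 1: 2 codewords.
  weight 2: 2 codewords.
  weight 3: 4 codewords.
  weight 4: 5 codewords.
  weight 5: 2 codewords.
Minimum distance d = smallest w > 0 with A_w > 0 = 1.
Sanity: Σ A_w = 16 = 2^4 = 16 ✓.


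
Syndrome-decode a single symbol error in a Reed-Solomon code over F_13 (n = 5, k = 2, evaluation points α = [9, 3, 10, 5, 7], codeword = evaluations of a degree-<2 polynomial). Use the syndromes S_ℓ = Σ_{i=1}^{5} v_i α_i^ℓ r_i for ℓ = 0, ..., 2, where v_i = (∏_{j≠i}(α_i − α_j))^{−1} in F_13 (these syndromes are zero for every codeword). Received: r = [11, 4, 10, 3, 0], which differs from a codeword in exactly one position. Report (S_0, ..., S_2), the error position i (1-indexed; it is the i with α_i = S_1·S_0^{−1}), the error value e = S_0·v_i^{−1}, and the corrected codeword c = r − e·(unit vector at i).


S = (6, 4, 7), error at position 4, error magnitude e = 1, c = [11, 4, 10, 2, 0].

Step 1: column multipliers v_i = (∏_{j≠i}(α_i − α_j))^{−1} mod 13.
  i = 1 (α = 9): (9−3)(9−10)(9−5)(9−7) = 6·(−1)·4·2 = −48 ≡ 4, so v_1 = 4^{−1} = 10 (mod 13).
  i = 2 (α = 3): (3−9)(3−10)(3−5)(3−7) = (−6)·(−7)·(−2)·(−4) = 336 ≡ 11, so v_2 = 11^{−1} = 6 (mod 13).
  i = 3 (α = 10): (10−9)(10−3)(10−5)(10−7) = 1·7·5·3 = 105 ≡ 1, so v_3 = 1^{−1} = 1 (mod 13).
  i = 4 (α = 5): (5−9)(5−3)(5−10)(5−7) = (−4)·2·(−5)·(−2) = −80 ≡ 11, so v_4 = 11^{−1} = 6 (mod 13).
  i = 5 (α = 7): (7−9)(7−3)(7−10)(7−5) = (−2)·4·(−3)·2 = 48 ≡ 9, so v_5 = 9^{−1} = 3 (mod 13).
  v = [10, 6, 1, 6, 3].
Step 2: syndromes of r = [11, 4, 10, 3, 0] (all sums mod 13).
  S_0 = Σ v_i r_i = 10·11 + 6·4 + 1·10 + 6·3 + 3·0 = 162 ≡ 6.
  S_1 = Σ v_i α_i r_i = 10·9·11 + 6·3·4 + 1·10·10 + 6·5·3 + 3·7·0 = 1252 ≡ 4.
  α_i^2 mod 13 = [3, 9, 9, 12, 10].
  S_2 = Σ v_i α_i^2 r_i = 10·3·11 + 6·9·4 + 1·9·10 + 6·12·3 + 3·10·0 = 852 ≡ 7.
  S = (6, 4, 7) ≠ 0, so r is not a codeword (an error is present).
Step 3: locate the error. For a single error e at position i, S_ℓ = v_i·e·α_i^ℓ, so α_err = S_1/S_0.
  S_0^{−1} = 6^{−1} = 11 (mod 13), so α_err = 4·11 = 44 ≡ 5 = α_4. Error position i = 4.
  Consistency check: S_2/S_1 = 7·10 = 70 ≡ 5 = α_err ✓ (single-error assumption holds).
Step 4: error magnitude e = S_0/v_4 = S_0·∏_{j≠4}(α_4 − α_j) = 6·11 = 66 ≡ 1 (mod 13).
Step 5: correct position 4: c_4 = r_4 − e = 3 − 1 ≡ 2 (mod 13). Hence c = [11, 4, 10, 2, 0].
  Check: interpolating c through the α_i gives m(x) = 7 + 12·x (degree < 2) with m(α_i) = c_i for every i, so c is indeed a codeword.


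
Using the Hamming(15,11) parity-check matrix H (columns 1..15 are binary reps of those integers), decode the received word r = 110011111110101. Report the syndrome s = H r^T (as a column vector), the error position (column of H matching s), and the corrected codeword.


s = (0, 1, 0, 1)^T, error position = 5, corrected codeword c = 110001111110101

Compute s = H r^T mod 2 one row at a time:
  s_1 = 1 + 1 + 1 + 1 + 0 + 1 + 0 + 1 = 6 ≡ 0 (mod 2).
  s_2 = 0 + 1 + 1 + 1 + 0 + 1 + 0 + 1 = 5 ≡ 1 (mod 2).
  s_3 = 1 + 0 + 1 + 1 + 1 + 1 + 0 + 1 = 6 ≡ 0 (mod 2).
  s_4 = 1 + 0 + 1 + 1 + 1 + 1 + 1 + 1 = 7 ≡ 1 (mod 2).
s = (0, 1, 0, 1)^T — this equals column 5 of H (binary 0101), so error is at position 5.
Correct: flip bit 5 of r = 110011111110101 to get c = 110001111110101.


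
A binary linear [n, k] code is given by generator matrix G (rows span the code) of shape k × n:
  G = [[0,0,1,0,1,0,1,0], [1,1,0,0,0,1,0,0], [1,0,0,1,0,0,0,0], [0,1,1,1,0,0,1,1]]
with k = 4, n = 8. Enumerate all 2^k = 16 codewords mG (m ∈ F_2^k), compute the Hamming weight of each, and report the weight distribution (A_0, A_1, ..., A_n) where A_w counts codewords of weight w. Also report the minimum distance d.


Weight distribution: A_0 = 1, A_2 = 1, A_3 = 4, A_4 = 3, A_5 = 4, A_6 = 3. Minimum distance d = 2.

Enumerate all 2^4 = 16 messages m ∈ F_2^4.
For each, compute codeword c = mG in F_2^8, then tally its weight.
  m = 0000 → c = 00000000, weight = 0.
  m = 1000 → c = 00101010, weight = 3.
  m = 0100 → c = 11000100, weight = 3.
  m = 1100 → c = 11101110, weight = 6.
  m = 0010 → c = 10010000, weight = 2.
  m = 1010 → c = 10111010, weight = 5.
  m = 0110 → c = 01010100, weight = 3.
  m = 1110 → c = 01111110, weight = 6.
  m = 0001 → c = 01110011, weight = 5.
  m = 1001 → c = 01011001, weight = 4.
  m = 0101 → c = 10110111, weight = 6.
  m = 1101 → c = 10011101, weight = 5.
  m = 0011 → c = 11100011, weight = 5.
  m = 1011 → c = 11001001, weight = 4.
  m = 0111 → c = 00100111, weight = 4.
  m = 1111 → c = 00001101, weight = 3.
Tally weights:
  weight 0: 1 codewords.
  weight 2: 1 codewords.
  weight 3: 4 codewords.
  weight 4: 3 codewords.
  weight 5: 4 codewords.
  weight 6: 3 codewords.
Minimum distance d = smallest w > 0 with A_w > 0 = 2.
Sanity: Σ A_w = 16 = 2^4 = 16 ✓.


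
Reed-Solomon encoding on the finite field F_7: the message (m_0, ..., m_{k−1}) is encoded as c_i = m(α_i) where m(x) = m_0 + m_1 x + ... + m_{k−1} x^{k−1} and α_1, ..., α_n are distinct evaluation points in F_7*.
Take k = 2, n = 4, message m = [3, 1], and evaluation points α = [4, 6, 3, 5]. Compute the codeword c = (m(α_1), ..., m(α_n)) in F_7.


c = [0, 2, 6, 1]

Message polynomial: m(x) = 3 + 1·x (mod 7).
For each evaluation point α_i, compute m(α_i) mod 7:
  α_1 = 4: Horner steps 1 → 0, so m(4) = 0.
  α_2 = 6: Horner steps 1 → 2, so m(6) = 2.
  α_3 = 3: Horner steps 1 → 6, so m(3) = 6.
  α_4 = 5: Horner steps 1 → 1, so m(5) = 1.
Codeword c = [0, 2, 6, 1] ∈ F_7^4.


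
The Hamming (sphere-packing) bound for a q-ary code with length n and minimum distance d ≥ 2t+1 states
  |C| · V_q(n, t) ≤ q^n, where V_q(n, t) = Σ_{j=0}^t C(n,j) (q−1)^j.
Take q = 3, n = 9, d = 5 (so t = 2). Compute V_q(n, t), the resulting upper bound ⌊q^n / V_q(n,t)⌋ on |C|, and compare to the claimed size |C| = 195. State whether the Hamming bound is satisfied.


V_q(n, t) = 163, q^n = 19683, Hamming bound = 120, |C| = 195 > bound (violated).

Step 1: Compute V_q(n, t) = Σ_{j=0}^2 C(n, j) (q−1)^j.
  j = 0: C(9,0)·(2)^0 = 1·1 = 1.
  j = 1: C(9,1)·(2)^1 = 9·2 = 18.
  j = 2: C(9,2)·(2)^2 = 36·4 = 144.
  V_q(n, t) = 1 + 18 + 144 = 163.
Step 2: q^n = 3^9 = 19683.
Step 3: Hamming bound ⌊q^n / V_q(n,t)⌋ = ⌊19683/163⌋ = 120.
Step 4: Compare |C| = 195 to 120: violated.
The claimed |C| lies above the Hamming bound, so no 3-ary code of length 9 with d ≥ 5 can have 195 codewords.


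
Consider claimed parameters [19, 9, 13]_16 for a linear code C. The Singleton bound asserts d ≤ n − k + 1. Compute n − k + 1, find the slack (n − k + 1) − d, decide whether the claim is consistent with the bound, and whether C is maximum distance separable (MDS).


Singleton RHS = n − k + 1 = 11, slack = -2, bound violated (no such code; not MDS).

Singleton bound: d ≤ n − k + 1.
Here n = 19, k = 9, so n − k + 1 = 11.
Given d = 13, check d ≤ 11: NO.
Slack = (n − k + 1) − d = -2.
The slack is negative: d = 13 exceeds n − k + 1 = 11 by 2, so the Singleton bound is violated and no linear [19, 9, 13]_16 code can exist. In particular it is not MDS (MDS requires d = n − k + 1 exactly).
Description: the claimed parameters are [19, 9, 13]_16; such a code would be impossible (violates the Singleton bound).


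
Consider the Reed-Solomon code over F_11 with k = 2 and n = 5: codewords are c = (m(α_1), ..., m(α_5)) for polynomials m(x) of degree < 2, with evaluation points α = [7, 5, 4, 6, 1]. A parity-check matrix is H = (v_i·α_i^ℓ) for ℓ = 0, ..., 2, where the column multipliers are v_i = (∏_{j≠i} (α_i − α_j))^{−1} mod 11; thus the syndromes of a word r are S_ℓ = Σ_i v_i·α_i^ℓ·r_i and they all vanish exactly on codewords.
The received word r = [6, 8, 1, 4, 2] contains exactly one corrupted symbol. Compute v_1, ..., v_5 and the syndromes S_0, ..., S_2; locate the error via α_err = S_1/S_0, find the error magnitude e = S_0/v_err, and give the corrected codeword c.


S = (2, 3, 10), error at position 1, error magnitude e = 6, c = [0, 8, 1, 4, 2].

Step 1: column multipliers v_i = (∏_{j≠i}(α_i − α_j))^{−1} mod 11.
  i = 1 (α = 7): (7−5)(7−4)(7−6)(7−1) = 2·3·1·6 = 36 ≡ 3, so v_1 = 3^{−1} = 4 (mod 11).
  i = 2 (α = 5): (5−7)(5−4)(5−6)(5−1) = (−2)·1·(−1)·4 = 8 ≡ 8, so v_2 = 8^{−1} = 7 (mod 11).
  i = 3 (α = 4): (4−7)(4−5)(4−6)(4−1) = (−3)·(−1)·(−2)·3 = −18 ≡ 4, so v_3 = 4^{−1} = 3 (mod 11).
  i = 4 (α = 6): (6−7)(6−5)(6−4)(6−1) = (−1)·1·2·5 = −10 ≡ 1, so v_4 = 1^{−1} = 1 (mod 11).
  i = 5 (α = 1): (1−7)(1−5)(1−4)(1−6) = (−6)·(−4)·(−3)·(−5) = 360 ≡ 8, so v_5 = 8^{−1} = 7 (mod 11).
  v = [4, 7, 3, 1, 7].
Step 2: syndromes of r = [6, 8, 1, 4, 2] (all sums mod 11).
  S_0 = Σ v_i r_i = 4·6 + 7·8 + 3·1 + 1·4 + 7·2 = 101 ≡ 2.
  S_1 = Σ v_i α_i r_i = 4·7·6 + 7·5·8 + 3·4·1 + 1·6·4 + 7·1·2 = 498 ≡ 3.
  α_i^2 mod 11 = [5, 3, 5, 3, 1].
  S_2 = Σ v_i α_i^2 r_i = 4·5·6 + 7·3·8 + 3·5·1 + 1·3·4 + 7·1·2 = 329 ≡ 10.
  S = (2, 3, 10) ≠ 0, so r is not a codeword (an error is present).
Step 3: locate the error. For a single error e at position i, S_ℓ = v_i·e·α_i^ℓ, so α_err = S_1/S_0.
  S_0^{−1} = 2^{−1} = 6 (mod 11), so α_err = 3·6 = 18 ≡ 7 = α_1. Error position i = 1.
  Consistency check: S_2/S_1 = 10·4 = 40 ≡ 7 = α_err ✓ (single-error assumption holds).
Step 4: error magnitude e = S_0/v_1 = S_0·∏_{j≠1}(α_1 − α_j) = 2·3 = 6 ≡ 6 (mod 11).
Step 5: correct position 1: c_1 = r_1 − e = 6 − 6 ≡ 0 (mod 11). Hence c = [0, 8, 1, 4, 2].
  Check: interpolating c through the α_i gives m(x) = 6 + 7·x (degree < 2) with m(α_i) = c_i for every i, so c is indeed a codeword.


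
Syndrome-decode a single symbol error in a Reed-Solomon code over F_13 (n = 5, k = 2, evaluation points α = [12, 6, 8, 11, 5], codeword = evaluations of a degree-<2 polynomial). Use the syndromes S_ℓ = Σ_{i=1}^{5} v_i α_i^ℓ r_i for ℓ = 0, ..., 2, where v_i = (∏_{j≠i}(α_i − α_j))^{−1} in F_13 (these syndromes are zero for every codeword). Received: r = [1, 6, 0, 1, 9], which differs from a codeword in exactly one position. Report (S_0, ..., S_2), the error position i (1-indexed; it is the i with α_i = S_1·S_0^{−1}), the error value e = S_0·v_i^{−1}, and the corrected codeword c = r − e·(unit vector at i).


S = (10, 6, 1), error at position 4, error magnitude e = 10, c = [1, 6, 0, 4, 9].

Step 1: column multipliers v_i = (∏_{j≠i}(α_i − α_j))^{−1} mod 13.
  i = 1 (α = 12): (12−6)(12−8)(12−11)(12−5) = 6·4·1·7 = 168 ≡ 12, so v_1 = 12^{−1} = 12 (mod 13).
  i = 2 (α = 6): (6−12)(6−8)(6−11)(6−5) = (−6)·(−2)·(−5)·1 = −60 ≡ 5, so v_2 = 5^{−1} = 8 (mod 13).
  i = 3 (α = 8): (8−12)(8−6)(8−11)(8−5) = (−4)·2·(−3)·3 = 72 ≡ 7, so v_3 = 7^{−1} = 2 (mod 13).
  i = 4 (α = 11): (11−12)(11−6)(11−8)(11−5) = (−1)·5·3·6 = −90 ≡ 1, so v_4 = 1^{−1} = 1 (mod 13).
  i = 5 (α = 5): (5−12)(5−6)(5−8)(5−11) = (−7)·(−1)·(−3)·(−6) = 126 ≡ 9, so v_5 = 9^{−1} = 3 (mod 13).
  v = [12, 8, 2, 1, 3].
Step 2: syndromes of r = [1, 6, 0, 1, 9] (all sums mod 13).
  S_0 = Σ v_i r_i = 12·1 + 8·6 + 2·0 + 1·1 + 3·9 = 88 ≡ 10.
  S_1 = Σ v_i α_i r_i = 12·12·1 + 8·6·6 + 2·8·0 + 1·11·1 + 3·5·9 = 578 ≡ 6.
  α_i^2 mod 13 = [1, 10, 12, 4, 12].
  S_2 = Σ v_i α_i^2 r_i = 12·1·1 + 8·10·6 + 2·12·0 + 1·4·1 + 3·12·9 = 820 ≡ 1.
  S = (10, 6, 1) ≠ 0, so r is not a codeword (an error is present).
Step 3: locate the error. For a single error e at position i, S_ℓ = v_i·e·α_i^ℓ, so α_err = S_1/S_0.
  S_0^{−1} = 10^{−1} = 4 (mod 13), so α_err = 6·4 = 24 ≡ 11 = α_4. Error position i = 4.
  Consistency check: S_2/S_1 = 1·11 = 11 ≡ 11 = α_err ✓ (single-error assumption holds).
Step 4: error magnitude e = S_0/v_4 = S_0·∏_{j≠4}(α_4 − α_j) = 10·1 = 10 ≡ 10 (mod 13).
Step 5: correct position 4: c_4 = r_4 − e = 1 − 10 ≡ 4 (mod 13). Hence c = [1, 6, 0, 4, 9].
  Check: interpolating c through the α_i gives m(x) = 11 + 10·x (degree < 2) with m(α_i) = c_i for every i, so c is indeed a codeword.


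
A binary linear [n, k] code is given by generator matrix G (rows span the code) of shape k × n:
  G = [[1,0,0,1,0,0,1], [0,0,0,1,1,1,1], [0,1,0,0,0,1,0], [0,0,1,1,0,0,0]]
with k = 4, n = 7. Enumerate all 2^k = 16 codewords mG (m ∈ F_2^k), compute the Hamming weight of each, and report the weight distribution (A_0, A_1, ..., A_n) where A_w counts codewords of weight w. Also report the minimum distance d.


Weight distribution: A_0 = 1, A_2 = 2, A_3 = 4, A_4 = 5, A_5 = 4. Minimum distance d = 2.

Enumerate all 2^4 = 16 messages m ∈ F_2^4.
For each, compute codeword c = mG in F_2^7, then tally its weight.
  m = 0000 → c = 0000000, weight = 0.
  m = 1000 → c = 1001001, weight = 3.
  m = 0100 → c = 0001111, weight = 4.
  m = 1100 → c = 1000110, weight = 3.
  m = 0010 → c = 0100010, weight = 2.
  m = 1010 → c = 1101011, weight = 5.
  m = 0110 → c = 0101101, weight = 4.
  m = 1110 → c = 1100100, weight = 3.
  m = 0001 → c = 0011000, weight = 2.
  m = 1001 → c = 1010001, weight = 3.
  m = 0101 → c = 0010111, weight = 4.
  m = 1101 → c = 1011110, weight = 5.
  m = 0011 → c = 0111010, weight = 4.
  m = 1011 → c = 1110011, weight = 5.
  m = 0111 → c = 0110101, weight = 4.
  m = 1111 → c = 1111100, weight = 5.
Tally weights:
  weight 0: 1 codewords.
  weight 2: 2 codewords.
  weight 3: 4 codewords.
  weight 4: 5 codewords.
  weight 5: 4 codewords.
Minimum distance d = smallest w > 0 with A_w > 0 = 2.
Sanity: Σ A_w = 16 = 2^4 = 16 ✓.


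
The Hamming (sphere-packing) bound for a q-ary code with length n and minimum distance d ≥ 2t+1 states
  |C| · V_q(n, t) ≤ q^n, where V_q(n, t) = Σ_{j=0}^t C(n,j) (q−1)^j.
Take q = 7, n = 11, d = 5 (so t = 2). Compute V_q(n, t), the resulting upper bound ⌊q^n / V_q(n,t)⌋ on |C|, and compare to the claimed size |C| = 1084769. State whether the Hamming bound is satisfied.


V_q(n, t) = 2047, q^n = 1977326743, Hamming bound = 965963, |C| = 1084769 > bound (violated).

Step 1: Compute V_q(n, t) = Σ_{j=0}^2 C(n, j) (q−1)^j.
  j = 0: C(11,0)·(6)^0 = 1·1 = 1.
  j = 1: C(11,1)·(6)^1 = 11·6 = 66.
  j = 2: C(11,2)·(6)^2 = 55·36 = 1980.
  V_q(n, t) = 1 + 66 + 1980 = 2047.
Step 2: q^n = 7^11 = 1977326743.
Step 3: Hamming bound ⌊q^n / V_q(n,t)⌋ = ⌊1977326743/2047⌋ = 965963.
Step 4: Compare |C| = 1084769 to 965963: violated.
The claimed |C| lies above the Hamming bound, so no 7-ary code of length 11 with d ≥ 5 can have 1084769 codewords.


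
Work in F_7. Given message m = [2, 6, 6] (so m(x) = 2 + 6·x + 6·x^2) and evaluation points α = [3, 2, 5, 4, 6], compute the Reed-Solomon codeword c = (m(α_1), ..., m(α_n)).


c = [4, 3, 0, 3, 2]

Message polynomial: m(x) = 2 + 6·x + 6·x^2 (mod 7).
For each evaluation point α_i, compute m(α_i) mod 7:
  α_1 = 3: Horner steps 6 → 3 → 4, so m(3) = 4.
  α_2 = 2: Horner steps 6 → 4 → 3, so m(2) = 3.
  α_3 = 5: Horner steps 6 → 1 → 0, so m(5) = 0.
  α_4 = 4: Horner steps 6 → 2 → 3, so m(4) = 3.
  α_5 = 6: Horner steps 6 → 0 → 2, so m(6) = 2.
Codeword c = [4, 3, 0, 3, 2] ∈ F_7^5.


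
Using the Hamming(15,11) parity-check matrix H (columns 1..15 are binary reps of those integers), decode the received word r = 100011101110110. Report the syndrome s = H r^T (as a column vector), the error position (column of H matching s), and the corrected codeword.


s = (1, 1, 1, 0)^T, error position = 14, corrected codeword c = 100011101110100

Compute s = H r^T mod 2 one row at a time:
  s_1 = 0 + 1 + 1 + 1 + 0 + 1 + 1 + 0 = 5 ≡ 1 (mod 2).
  s_2 = 0 + 1 + 1 + 1 + 0 + 1 + 1 + 0 = 5 ≡ 1 (mod 2).
  s_3 = 0 + 0 + 1 + 1 + 1 + 1 + 1 + 0 = 5 ≡ 1 (mod 2).
  s_4 = 1 + 0 + 1 + 1 + 1 + 1 + 1 + 0 = 6 ≡ 0 (mod 2).
s = (1, 1, 1, 0)^T — this equals column 14 of H (binary 1110), so error is at position 14.
Correct: flip bit 14 of r = 100011101110110 to get c = 100011101110100.


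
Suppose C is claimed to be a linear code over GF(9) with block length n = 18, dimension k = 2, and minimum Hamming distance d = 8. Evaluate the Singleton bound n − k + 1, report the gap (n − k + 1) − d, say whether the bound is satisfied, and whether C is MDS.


Singleton RHS = n − k + 1 = 17, slack = 9, bound satisfied, not MDS.

Singleton bound: d ≤ n − k + 1.
Here n = 18, k = 2, so n − k + 1 = 17.
Given d = 8, check d ≤ 17: YES.
Slack = (n − k + 1) − d = 9.
The code is NOT MDS (slack = 9 > 0).
Description: the claimed parameters are [18, 2, 8]_9; such a code would be non-MDS.


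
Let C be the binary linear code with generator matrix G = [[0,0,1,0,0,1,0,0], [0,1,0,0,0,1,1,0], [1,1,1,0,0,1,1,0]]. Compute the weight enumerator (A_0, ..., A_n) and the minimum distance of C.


Weight distribution: A_0 = 1, A_2 = 3, A_3 = 3, A_5 = 1. Minimum distance d = 2.

Enumerate all 2^3 = 8 messages m ∈ F_2^3.
For each, compute codeword c = mG in F_2^8, then tally its weight.
  m = 000 → c = 00000000, weight = 0.
  m = 100 → c = 00100100, weight = 2.
  m = 010 → c = 01000110, weight = 3.
  m = 110 → c = 01100010, weight = 3.
  m = 001 → c = 11100110, weight = 5.
  m = 101 → c = 11000010, weight = 3.
  m = 011 → c = 10100000, weight = 2.
  m = 111 → c = 10000100, weight = 2.
Tally weights:
  weight 0: 1 codewords.
  weight 2: 3 codewords.
  weight 3: 3 codewords.
  weight 5: 1 codewords.
Minimum distance d = smallest w > 0 with A_w > 0 = 2.
Sanity: Σ A_w = 8 = 2^3 = 8 ✓.


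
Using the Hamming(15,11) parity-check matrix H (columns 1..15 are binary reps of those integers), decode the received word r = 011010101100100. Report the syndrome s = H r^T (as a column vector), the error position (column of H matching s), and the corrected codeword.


s = (1, 1, 0, 1)^T, error position = 13, corrected codeword c = 011010101100000

Compute s = H r^T mod 2 one row at a time:
  s_1 = 0 + 1 + 1 + 0 + 0 + 1 + 0 + 0 = 3 ≡ 1 (mod 2).
  s_2 = 0 + 1 + 0 + 1 + 0 + 1 + 0 + 0 = 3 ≡ 1 (mod 2).
  s_3 = 1 + 1 + 0 + 1 + 1 + 0 + 0 + 0 = 4 ≡ 0 (mod 2).
  s_4 = 0 + 1 + 1 + 1 + 1 + 0 + 1 + 0 = 5 ≡ 1 (mod 2).
s = (1, 1, 0, 1)^T — this equals column 13 of H (binary 1101), so error is at position 13.
Correct: flip bit 13 of r = 011010101100100 to get c = 011010101100000.


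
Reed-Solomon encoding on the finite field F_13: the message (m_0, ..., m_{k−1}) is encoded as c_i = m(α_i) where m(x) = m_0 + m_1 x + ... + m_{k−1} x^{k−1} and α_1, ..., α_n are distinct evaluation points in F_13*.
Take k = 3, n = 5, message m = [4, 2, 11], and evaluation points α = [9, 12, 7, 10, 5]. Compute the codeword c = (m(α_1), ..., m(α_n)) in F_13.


c = [3, 0, 11, 6, 3]

Message polynomial: m(x) = 4 + 2·x + 11·x^2 (mod 13).
For each evaluation point α_i, compute m(α_i) mod 13:
  α_1 = 9: Horner steps 11 → 10 → 3, so m(9) = 3.
  α_2 = 12: Horner steps 11 → 4 → 0, so m(12) = 0.
  α_3 = 7: Horner steps 11 → 1 → 11, so m(7) = 11.
  α_4 = 10: Horner steps 11 → 8 → 6, so m(10) = 6.
  α_5 = 5: Horner steps 11 → 5 → 3, so m(5) = 3.
Codeword c = [3, 0, 11, 6, 3] ∈ F_13^5.


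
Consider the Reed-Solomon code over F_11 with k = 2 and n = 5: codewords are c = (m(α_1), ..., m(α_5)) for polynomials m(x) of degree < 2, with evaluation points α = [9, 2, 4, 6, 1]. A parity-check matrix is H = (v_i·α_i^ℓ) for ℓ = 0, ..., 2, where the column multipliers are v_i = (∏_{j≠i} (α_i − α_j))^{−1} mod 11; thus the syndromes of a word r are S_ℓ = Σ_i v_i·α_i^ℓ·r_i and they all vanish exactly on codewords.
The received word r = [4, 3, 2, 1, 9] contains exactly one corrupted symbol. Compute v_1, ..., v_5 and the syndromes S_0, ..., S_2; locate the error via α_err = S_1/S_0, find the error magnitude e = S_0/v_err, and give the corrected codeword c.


S = (8, 6, 10), error at position 1, error magnitude e = 10, c = [5, 3, 2, 1, 9].

Step 1: column multipliers v_i = (∏_{j≠i}(α_i − α_j))^{−1} mod 11.
  i = 1 (α = 9): (9−2)(9−4)(9−6)(9−1) = 7·5·3·8 = 840 ≡ 4, so v_1 = 4^{−1} = 3 (mod 11).
  i = 2 (α = 2): (2−9)(2−4)(2−6)(2−1) = (−7)·(−2)·(−4)·1 = −56 ≡ 10, so v_2 = 10^{−1} = 10 (mod 11).
  i = 3 (α = 4): (4−9)(4−2)(4−6)(4−1) = (−5)·2·(−2)·3 = 60 ≡ 5, so v_3 = 5^{−1} = 9 (mod 11).
  i = 4 (α = 6): (6−9)(6−2)(6−4)(6−1) = (−3)·4·2·5 = −120 ≡ 1, so v_4 = 1^{−1} = 1 (mod 11).
  i = 5 (α = 1): (1−9)(1−2)(1−4)(1−6) = (−8)·(−1)·(−3)·(−5) = 120 ≡ 10, so v_5 = 10^{−1} = 10 (mod 11).
  v = [3, 10, 9, 1, 10].
Step 2: syndromes of r = [4, 3, 2, 1, 9] (all sums mod 11).
  S_0 = Σ v_i r_i = 3·4 + 10·3 + 9·2 + 1·1 + 10·9 = 151 ≡ 8.
  S_1 = Σ v_i α_i r_i = 3·9·4 + 10·2·3 + 9·4·2 + 1·6·1 + 10·1·9 = 336 ≡ 6.
  α_i^2 mod 11 = [4, 4, 5, 3, 1].
  S_2 = Σ v_i α_i^2 r_i = 3·4·4 + 10·4·3 + 9·5·2 + 1·3·1 + 10·1·9 = 351 ≡ 10.
  S = (8, 6, 10) ≠ 0, so r is not a codeword (an error is present).
Step 3: locate the error. For a single error e at position i, S_ℓ = v_i·e·α_i^ℓ, so α_err = S_1/S_0.
  S_0^{−1} = 8^{−1} = 7 (mod 11), so α_err = 6·7 = 42 ≡ 9 = α_1. Error position i = 1.
  Consistency check: S_2/S_1 = 10·2 = 20 ≡ 9 = α_err ✓ (single-error assumption holds).
Step 4: error magnitude e = S_0/v_1 = S_0·∏_{j≠1}(α_1 − α_j) = 8·4 = 32 ≡ 10 (mod 11).
Step 5: correct position 1: c_1 = r_1 − e = 4 − 10 ≡ 5 (mod 11). Hence c = [5, 3, 2, 1, 9].
  Check: interpolating c through the α_i gives m(x) = 4 + 5·x (degree < 2) with m(α_i) = c_i for every i, so c is indeed a codeword.


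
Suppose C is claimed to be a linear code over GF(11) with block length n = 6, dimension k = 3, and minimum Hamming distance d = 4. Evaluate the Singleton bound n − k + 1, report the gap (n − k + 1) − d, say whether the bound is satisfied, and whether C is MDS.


Singleton RHS = n − k + 1 = 4, slack = 0, bound satisfied, MDS.

Singleton bound: d ≤ n − k + 1.
Here n = 6, k = 3, so n − k + 1 = 4.
Given d = 4, check d ≤ 4: YES.
Slack = (n − k + 1) − d = 0.
The code is MDS (slack = 0).
Description: the claimed parameters are [6, 3, 4]_11; such a code would be MDS (meets Singleton bound).


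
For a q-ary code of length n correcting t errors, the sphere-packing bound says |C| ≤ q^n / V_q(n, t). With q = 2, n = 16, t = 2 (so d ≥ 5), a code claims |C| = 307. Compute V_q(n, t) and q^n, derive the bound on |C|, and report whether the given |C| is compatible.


V_q(n, t) = 137, q^n = 65536, Hamming bound = 478, |C| = 307 ≤ bound (satisfied).

Step 1: Compute V_q(n, t) = Σ_{j=0}^2 C(n, j) (q−1)^j.
  j = 0: C(16,0)·(1)^0 = 1·1 = 1.
  j = 1: C(16,1)·(1)^1 = 16·1 = 16.
  j = 2: C(16,2)·(1)^2 = 120·1 = 120.
  V_q(n, t) = 1 + 16 + 120 = 137.
Step 2: q^n = 2^16 = 65536.
Step 3: Hamming bound ⌊q^n / V_q(n,t)⌋ = ⌊65536/137⌋ = 478.
Step 4: Compare |C| = 307 to 478: satisfied.
The claimed |C| lies below the Hamming bound.


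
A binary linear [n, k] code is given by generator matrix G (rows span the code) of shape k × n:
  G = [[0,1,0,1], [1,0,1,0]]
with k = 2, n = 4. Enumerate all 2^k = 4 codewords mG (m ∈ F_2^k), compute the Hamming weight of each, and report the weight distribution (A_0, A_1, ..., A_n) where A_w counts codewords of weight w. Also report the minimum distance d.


Weight distribution: A_0 = 1, A_2 = 2, A_4 = 1. Minimum distance d = 2.

Enumerate all 2^2 = 4 messages m ∈ F_2^2.
For each, compute codeword c = mG in F_2^4, then tally its weight.
  m = 00 → c = 0000, weight = 0.
  m = 10 → c = 0101, weight = 2.
  m = 01 → c = 1010, weight = 2.
  m = 11 → c = 1111, weight = 4.
Tally weights:
  weight 0: 1 codewords.
  weight 2: 2 codewords.
  weight 4: 1 codewords.
Minimum distance d = smallest w > 0 with A_w > 0 = 2.
Sanity: Σ A_w = 4 = 2^2 = 4 ✓.


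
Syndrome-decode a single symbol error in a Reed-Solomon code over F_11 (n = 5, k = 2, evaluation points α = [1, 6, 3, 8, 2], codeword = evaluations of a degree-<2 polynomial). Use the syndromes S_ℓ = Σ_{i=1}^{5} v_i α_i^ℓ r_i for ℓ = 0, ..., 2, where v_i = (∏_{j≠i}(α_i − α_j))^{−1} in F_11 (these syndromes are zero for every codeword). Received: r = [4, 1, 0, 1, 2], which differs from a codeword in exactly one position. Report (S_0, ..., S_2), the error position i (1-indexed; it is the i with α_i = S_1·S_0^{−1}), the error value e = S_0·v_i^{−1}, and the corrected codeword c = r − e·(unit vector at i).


S = (7, 9, 10), error at position 2, error magnitude e = 7, c = [4, 5, 0, 1, 2].

Step 1: column multipliers v_i = (∏_{j≠i}(α_i − α_j))^{−1} mod 11.
  i = 1 (α = 1): (1−6)(1−3)(1−8)(1−2) = (−5)·(−2)·(−7)·(−1) = 70 ≡ 4, so v_1 = 4^{−1} = 3 (mod 11).
  i = 2 (α = 6): (6−1)(6−3)(6−8)(6−2) = 5·3·(−2)·4 = −120 ≡ 1, so v_2 = 1^{−1} = 1 (mod 11).
  i = 3 (α = 3): (3−1)(3−6)(3−8)(3−2) = 2·(−3)·(−5)·1 = 30 ≡ 8, so v_3 = 8^{−1} = 7 (mod 11).
  i = 4 (α = 8): (8−1)(8−6)(8−3)(8−2) = 7·2·5·6 = 420 ≡ 2, so v_4 = 2^{−1} = 6 (mod 11).
  i = 5 (α = 2): (2−1)(2−6)(2−3)(2−8) = 1·(−4)·(−1)·(−6) = −24 ≡ 9, so v_5 = 9^{−1} = 5 (mod 11).
  v = [3, 1, 7, 6, 5].
Step 2: syndromes of r = [4, 1, 0, 1, 2] (all sums mod 11).
  S_0 = Σ v_i r_i = 3·4 + 1·1 + 7·0 + 6·1 + 5·2 = 29 ≡ 7.
  S_1 = Σ v_i α_i r_i = 3·1·4 + 1·6·1 + 7·3·0 + 6·8·1 + 5·2·2 = 86 ≡ 9.
  α_i^2 mod 11 = [1, 3, 9, 9, 4].
  S_2 = Σ v_i α_i^2 r_i = 3·1·4 + 1·3·1 + 7·9·0 + 6·9·1 + 5·4·2 = 109 ≡ 10.
  S = (7, 9, 10) ≠ 0, so r is not a codeword (an error is present).
Step 3: locate the error. For a single error e at position i, S_ℓ = v_i·e·α_i^ℓ, so α_err = S_1/S_0.
  S_0^{−1} = 7^{−1} = 8 (mod 11), so α_err = 9·8 = 72 ≡ 6 = α_2. Error position i = 2.
  Consistency check: S_2/S_1 = 10·5 = 50 ≡ 6 = α_err ✓ (single-error assumption holds).
Step 4: error magnitude e = S_0/v_2 = S_0·∏_{j≠2}(α_2 − α_j) = 7·1 = 7 ≡ 7 (mod 11).
Step 5: correct position 2: c_2 = r_2 − e = 1 − 7 ≡ 5 (mod 11). Hence c = [4, 5, 0, 1, 2].
  Check: interpolating c through the α_i gives m(x) = 6 + 9·x (degree < 2) with m(α_i) = c_i for every i, so c is indeed a codeword.


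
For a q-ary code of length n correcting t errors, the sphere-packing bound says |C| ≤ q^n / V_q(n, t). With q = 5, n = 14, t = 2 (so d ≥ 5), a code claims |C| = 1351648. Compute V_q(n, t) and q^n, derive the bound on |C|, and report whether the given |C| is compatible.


V_q(n, t) = 1513, q^n = 6103515625, Hamming bound = 4034048, |C| = 1351648 ≤ bound (satisfied).

Step 1: Compute V_q(n, t) = Σ_{j=0}^2 C(n, j) (q−1)^j.
  j = 0: C(14,0)·(4)^0 = 1·1 = 1.
  j = 1: C(14,1)·(4)^1 = 14·4 = 56.
  j = 2: C(14,2)·(4)^2 = 91·16 = 1456.
  V_q(n, t) = 1 + 56 + 1456 = 1513.
Step 2: q^n = 5^14 = 6103515625.
Step 3: Hamming bound ⌊q^n / V_q(n,t)⌋ = ⌊6103515625/1513⌋ = 4034048.
Step 4: Compare |C| = 1351648 to 4034048: satisfied.
The claimed |C| lies below the Hamming bound.


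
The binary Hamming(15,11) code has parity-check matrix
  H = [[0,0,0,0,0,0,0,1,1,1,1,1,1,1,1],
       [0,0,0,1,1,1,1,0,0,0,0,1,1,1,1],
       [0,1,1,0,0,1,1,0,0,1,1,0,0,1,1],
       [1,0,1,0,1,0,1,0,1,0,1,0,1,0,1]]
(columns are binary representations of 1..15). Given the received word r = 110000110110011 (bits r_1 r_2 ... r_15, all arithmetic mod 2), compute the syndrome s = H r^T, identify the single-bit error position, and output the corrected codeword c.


s = (1, 1, 0, 0)^T, error position = 12, corrected codeword c = 110000110111011

Compute s = H r^T mod 2 one row at a time:
  s_1 = 1 + 0 + 1 + 1 + 0 + 0 + 1 + 1 = 5 ≡ 1 (mod 2).
  s_2 = 0 + 0 + 0 + 1 + 0 + 0 + 1 + 1 = 3 ≡ 1 (mod 2).
  s_3 = 1 + 0 + 0 + 1 + 1 + 1 + 1 + 1 = 6 ≡ 0 (mod 2).
  s_4 = 1 + 0 + 0 + 1 + 0 + 1 + 0 + 1 = 4 ≡ 0 (mod 2).
s = (1, 1, 0, 0)^T — this equals column 12 of H (binary 1100), so error is at position 12.
Correct: flip bit 12 of r = 110000110110011 to get c = 110000110111011.


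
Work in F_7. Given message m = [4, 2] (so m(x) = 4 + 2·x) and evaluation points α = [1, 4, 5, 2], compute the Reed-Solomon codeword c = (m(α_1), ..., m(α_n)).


c = [6, 5, 0, 1]

Message polynomial: m(x) = 4 + 2·x (mod 7).
For each evaluation point α_i, compute m(α_i) mod 7:
  α_1 = 1: Horner steps 2 → 6, so m(1) = 6.
  α_2 = 4: Horner steps 2 → 5, so m(4) = 5.
  α_3 = 5: Horner steps 2 → 0, so m(5) = 0.
  α_4 = 2: Horner steps 2 → 1, so m(2) = 1.
Codeword c = [6, 5, 0, 1] ∈ F_7^4.


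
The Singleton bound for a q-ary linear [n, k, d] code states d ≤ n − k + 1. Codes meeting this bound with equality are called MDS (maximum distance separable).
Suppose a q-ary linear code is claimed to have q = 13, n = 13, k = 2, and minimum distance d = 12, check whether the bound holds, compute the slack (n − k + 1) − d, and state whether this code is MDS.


Singleton RHS = n − k + 1 = 12, slack = 0, bound satisfied, MDS.

Singleton bound: d ≤ n − k + 1.
Here n = 13, k = 2, so n − k + 1 = 12.
Given d = 12, check d ≤ 12: YES.
Slack = (n − k + 1) − d = 0.
The code is MDS (slack = 0).
Description: the claimed parameters are [13, 2, 12]_13; such a code would be MDS (meets Singleton bound).


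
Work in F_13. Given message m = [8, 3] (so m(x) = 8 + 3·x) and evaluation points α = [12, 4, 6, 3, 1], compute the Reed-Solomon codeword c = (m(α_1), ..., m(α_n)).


c = [5, 7, 0, 4, 11]

Message polynomial: m(x) = 8 + 3·x (mod 13).
For each evaluation point α_i, compute m(α_i) mod 13:
  α_1 = 12: Horner steps 3 → 5, so m(12) = 5.
  α_2 = 4: Horner steps 3 → 7, so m(4) = 7.
  α_3 = 6: Horner steps 3 → 0, so m(6) = 0.
  α_4 = 3: Horner steps 3 → 4, so m(3) = 4.
  α_5 = 1: Horner steps 3 → 11, so m(1) = 11.
Codeword c = [5, 7, 0, 4, 11] ∈ F_13^5.


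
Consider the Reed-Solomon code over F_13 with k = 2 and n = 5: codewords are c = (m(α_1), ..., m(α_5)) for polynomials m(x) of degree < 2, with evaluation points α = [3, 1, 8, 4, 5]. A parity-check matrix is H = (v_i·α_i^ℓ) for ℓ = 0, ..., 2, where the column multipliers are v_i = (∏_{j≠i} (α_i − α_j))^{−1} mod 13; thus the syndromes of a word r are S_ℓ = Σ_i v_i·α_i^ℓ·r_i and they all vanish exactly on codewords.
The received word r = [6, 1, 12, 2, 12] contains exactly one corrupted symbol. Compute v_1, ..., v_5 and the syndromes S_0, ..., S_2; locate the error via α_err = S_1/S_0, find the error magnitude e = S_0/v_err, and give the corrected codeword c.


S = (7, 9, 6), error at position 5, error magnitude e = 1, c = [6, 1, 12, 2, 11].

Step 1: column multipliers v_i = (∏_{j≠i}(α_i − α_j))^{−1} mod 13.
  i = 1 (α = 3): (3−1)(3−8)(3−4)(3−5) = 2·(−5)·(−1)·(−2) = −20 ≡ 6, so v_1 = 6^{−1} = 11 (mod 13).
  i = 2 (α = 1): (1−3)(1−8)(1−4)(1−5) = (−2)·(−7)·(−3)·(−4) = 168 ≡ 12, so v_2 = 12^{−1} = 12 (mod 13).
  i = 3 (α = 8): (8−3)(8−1)(8−4)(8−5) = 5·7·4·3 = 420 ≡ 4, so v_3 = 4^{−1} = 10 (mod 13).
  i = 4 (α = 4): (4−3)(4−1)(4−8)(4−5) = 1·3·(−4)·(−1) = 12 ≡ 12, so v_4 = 12^{−1} = 12 (mod 13).
  i = 5 (α = 5): (5−3)(5−1)(5−8)(5−4) = 2·4·(−3)·1 = −24 ≡ 2, so v_5 = 2^{−1} = 7 (mod 13).
  v = [11, 12, 10, 12, 7].
Step 2: syndromes of r = [6, 1, 12, 2, 12] (all sums mod 13).
  S_0 = Σ v_i r_i = 11·6 + 12·1 + 10·12 + 12·2 + 7·12 = 306 ≡ 7.
  S_1 = Σ v_i α_i r_i = 11·3·6 + 12·1·1 + 10·8·12 + 12·4·2 + 7·5·12 = 1686 ≡ 9.
  α_i^2 mod 13 = [9, 1, 12, 3, 12].
  S_2 = Σ v_i α_i^2 r_i = 11·9·6 + 12·1·1 + 10·12·12 + 12·3·2 + 7·12·12 = 3126 ≡ 6.
  S = (7, 9, 6) ≠ 0, so r is not a codeword (an error is present).
Step 3: locate the error. For a single error e at position i, S_ℓ = v_i·e·α_i^ℓ, so α_err = S_1/S_0.
  S_0^{−1} = 7^{−1} = 2 (mod 13), so α_err = 9·2 = 18 ≡ 5 = α_5. Error position i = 5.
  Consistency check: S_2/S_1 = 6·3 = 18 ≡ 5 = α_err ✓ (single-error assumption holds).
Step 4: error magnitude e = S_0/v_5 = S_0·∏_{j≠5}(α_5 − α_j) = 7·2 = 14 ≡ 1 (mod 13).
Step 5: correct position 5: c_5 = r_5 − e = 12 − 1 ≡ 11 (mod 13). Hence c = [6, 1, 12, 2, 11].
  Check: interpolating c through the α_i gives m(x) = 5 + 9·x (degree < 2) with m(α_i) = c_i for every i, so c is indeed a codeword.


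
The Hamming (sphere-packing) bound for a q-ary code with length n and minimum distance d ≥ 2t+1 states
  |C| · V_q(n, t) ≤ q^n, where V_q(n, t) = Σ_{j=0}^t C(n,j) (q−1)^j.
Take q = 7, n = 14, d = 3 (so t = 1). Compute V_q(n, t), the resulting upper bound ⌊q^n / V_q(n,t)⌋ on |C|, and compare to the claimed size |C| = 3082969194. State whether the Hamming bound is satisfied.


V_q(n, t) = 85, q^n = 678223072849, Hamming bound = 7979094974, |C| = 3082969194 ≤ bound (satisfied).

Step 1: Compute V_q(n, t) = Σ_{j=0}^1 C(n, j) (q−1)^j.
  j = 0: C(14,0)·(6)^0 = 1·1 = 1.
  j = 1: C(14,1)·(6)^1 = 14·6 = 84.
  V_q(n, t) = 1 + 84 = 85.
Step 2: q^n = 7^14 = 678223072849.
Step 3: Hamming bound ⌊q^n / V_q(n,t)⌋ = ⌊678223072849/85⌋ = 7979094974.
Step 4: Compare |C| = 3082969194 to 7979094974: satisfied.
The claimed |C| lies below the Hamming bound.


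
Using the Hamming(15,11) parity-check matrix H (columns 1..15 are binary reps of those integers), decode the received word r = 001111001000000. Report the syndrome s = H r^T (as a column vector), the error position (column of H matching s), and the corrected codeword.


s = (1, 1, 0, 1)^T, error position = 13, corrected codeword c = 001111001000100

Compute s = H r^T mod 2 one row at a time:
  s_1 = 0 + 1 + 0 + 0 + 0 + 0 + 0 + 0 = 1 ≡ 1 (mod 2).
  s_2 = 1 + 1 + 1 + 0 + 0 + 0 + 0 + 0 = 3 ≡ 1 (mod 2).
  s_3 = 0 + 1 + 1 + 0 + 0 + 0 + 0 + 0 = 2 ≡ 0 (mod 2).
  s_4 = 0 + 1 + 1 + 0 + 1 + 0 + 0 + 0 = 3 ≡ 1 (mod 2).
s = (1, 1, 0, 1)^T — this equals column 13 of H (binary 1101), so error is at position 13.
Correct: flip bit 13 of r = 001111001000000 to get c = 001111001000100.


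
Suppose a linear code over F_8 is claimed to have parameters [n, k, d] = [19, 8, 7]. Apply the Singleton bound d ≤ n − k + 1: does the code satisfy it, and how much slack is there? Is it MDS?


Singleton RHS = n − k + 1 = 12, slack = 5, bound satisfied, not MDS.

Singleton bound: d ≤ n − k + 1.
Here n = 19, k = 8, so n − k + 1 = 12.
Given d = 7, check d ≤ 12: YES.
Slack = (n − k + 1) − d = 5.
The code is NOT MDS (slack = 5 > 0).
Description: the claimed parameters are [19, 8, 7]_8; such a code would be non-MDS.
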